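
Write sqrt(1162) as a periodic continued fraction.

[34; (11, 2, 1, 6, 1, 8, 1, 6, 1, 2, 11, 68)]

Write x_i = (sqrt(1162) + m_i)/d_i with (m_0, d_0) = (0, 1). a_0 = floor(sqrt(1162)) = 34, since 34^2 = 1156 <= 1162 < 1225 = 35^2.
Iterate m_{i+1} = d_i*a_i - m_i, d_{i+1} = (1162 - m_{i+1}^2)/d_i, a_{i+1} = floor((a_0 + m_{i+1})/d_{i+1}):
  m_1 = 1*34 - 0 = 34, d_1 = (1162 - 34^2)/1 = 6/1 = 6, a_1 = floor((34 + 34)/6) = 11.
  m_2 = 6*11 - 34 = 32, d_2 = (1162 - 32^2)/6 = 138/6 = 23, a_2 = floor((34 + 32)/23) = 2.
  m_3 = 23*2 - 32 = 14, d_3 = (1162 - 14^2)/23 = 966/23 = 42, a_3 = floor((34 + 14)/42) = 1.
  m_4 = 42*1 - 14 = 28, d_4 = (1162 - 28^2)/42 = 378/42 = 9, a_4 = floor((34 + 28)/9) = 6.
  m_5 = 9*6 - 28 = 26, d_5 = (1162 - 26^2)/9 = 486/9 = 54, a_5 = floor((34 + 26)/54) = 1.
  m_6 = 54*1 - 26 = 28, d_6 = (1162 - 28^2)/54 = 378/54 = 7, a_6 = floor((34 + 28)/7) = 8.
  m_7 = 7*8 - 28 = 28, d_7 = (1162 - 28^2)/7 = 378/7 = 54, a_7 = floor((34 + 28)/54) = 1.
  m_8 = 54*1 - 28 = 26, d_8 = (1162 - 26^2)/54 = 486/54 = 9, a_8 = floor((34 + 26)/9) = 6.
  m_9 = 9*6 - 26 = 28, d_9 = (1162 - 28^2)/9 = 378/9 = 42, a_9 = floor((34 + 28)/42) = 1.
  m_10 = 42*1 - 28 = 14, d_10 = (1162 - 14^2)/42 = 966/42 = 23, a_10 = floor((34 + 14)/23) = 2.
  m_11 = 23*2 - 14 = 32, d_11 = (1162 - 32^2)/23 = 138/23 = 6, a_11 = floor((34 + 32)/6) = 11.
  m_12 = 6*11 - 32 = 34, d_12 = (1162 - 34^2)/6 = 6/6 = 1, a_12 = floor((34 + 34)/1) = 68.
  m_13 = 1*68 - 34 = 34, d_13 = (1162 - 34^2)/1 = 6/1 = 6: (m_13, d_13) = (m_1, d_1) = (34, 6), so from here the quotients repeat a_1, ..., a_12; the period length is 12.
Hence the expansion of sqrt(1162) is a_0 = 34 followed by the repeating block 11, 2, 1, 6, 1, 8, 1, 6, 1, 2, 11, 68 (period 12).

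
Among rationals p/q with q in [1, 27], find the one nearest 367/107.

Expand x = 367/107 as a continued fraction with the Euclidean algorithm:
  367 = 3*107 + 46, so a_0 = 3.
  107 = 2*46 + 15, so a_1 = 2.
  46 = 3*15 + 1, so a_2 = 3.
  15 = 15*1 + 0, so a_3 = 15.
so x = [3; 2, 3, 15].
Convergents (p_i = a_i*p_{i-1} + p_{i-2}, q_i = a_i*q_{i-1} + q_{i-2} with p_{-2}=0, p_{-1}=1, q_{-2}=1, q_{-1}=0), until the denominator exceeds 27:
  i=0: a_0=3, p_0 = 3*1 + 0 = 3, q_0 = 3*0 + 1 = 1.
  i=1: a_1=2, p_1 = 2*3 + 1 = 7, q_1 = 2*1 + 0 = 2.
  i=2: a_2=3, p_2 = 3*7 + 3 = 24, q_2 = 3*2 + 1 = 7.
  i=3: a_3=15, p_3 = 15*24 + 7 = 367, q_3 = 15*7 + 2 = 107.
q_3 = 107 > 27, so the last convergent with denominator <= 27 is p_2/q_2 = 24/7.
The closest fraction with denominator <= 27 is either p_2/q_2 or the intermediate fraction (k*p_2 + p_1)/(k*q_2 + q_1) with the largest k >= 1 whose denominator stays <= 27; these approach x as k grows, and every other convergent or intermediate fraction in range is farther away.
Largest k: floor((27 - q_1)/q_2) = floor((27 - 2)/7) = 3.
That gives (3*24 + 7)/(3*7 + 2) = 79/23.
Compare the errors: |x - 24/7| = |367*7 - 24*107|/(107*7) = 1/749, and |x - 79/23| = |367*23 - 79*107|/(107*23) = 12/2461.
Cross-multiplying, 1*2461 = 2461 < 8988 = 12*749, so 1/749 is smaller: the convergent 24/7 is closer to x than 79/23.

24/7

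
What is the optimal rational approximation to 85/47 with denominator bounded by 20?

Expand x = 85/47 as a continued fraction with the Euclidean algorithm:
  85 = 1*47 + 38, so a_0 = 1.
  47 = 1*38 + 9, so a_1 = 1.
  38 = 4*9 + 2, so a_2 = 4.
  9 = 4*2 + 1, so a_3 = 4.
  2 = 2*1 + 0, so a_4 = 2.
so x = [1; 1, 4, 4, 2].
Convergents (p_i = a_i*p_{i-1} + p_{i-2}, q_i = a_i*q_{i-1} + q_{i-2} with p_{-2}=0, p_{-1}=1, q_{-2}=1, q_{-1}=0), until the denominator exceeds 20:
  i=0: a_0=1, p_0 = 1*1 + 0 = 1, q_0 = 1*0 + 1 = 1.
  i=1: a_1=1, p_1 = 1*1 + 1 = 2, q_1 = 1*1 + 0 = 1.
  i=2: a_2=4, p_2 = 4*2 + 1 = 9, q_2 = 4*1 + 1 = 5.
  i=3: a_3=4, p_3 = 4*9 + 2 = 38, q_3 = 4*5 + 1 = 21.
q_3 = 21 > 20, so the last convergent with denominator <= 20 is p_2/q_2 = 9/5.
The closest fraction with denominator <= 20 is either p_2/q_2 or the intermediate fraction (k*p_2 + p_1)/(k*q_2 + q_1) with the largest k >= 1 whose denominator stays <= 20; these approach x as k grows, and every other convergent or intermediate fraction in range is farther away.
Largest k: floor((20 - q_1)/q_2) = floor((20 - 1)/5) = 3.
That gives (3*9 + 2)/(3*5 + 1) = 29/16.
Compare the errors: |x - 9/5| = |85*5 - 9*47|/(47*5) = 2/235, and |x - 29/16| = |85*16 - 29*47|/(47*16) = 3/752.
Cross-multiplying, 3*235 = 705 < 1504 = 2*752, so 3/752 is smaller: the intermediate fraction 29/16 is closer to x than 9/5.

29/16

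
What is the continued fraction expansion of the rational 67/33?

[2; 33]

Run the Euclidean algorithm on 67 and 33; the successive quotients are the partial quotients a_0, a_1, ... (each step inverts the fractional part left over by the previous one):
  67 = 2*33 + 1, so a_0 = 2.
  33 = 33*1 + 0, so a_1 = 33.
The remainder reaches 0 after 2 divisions, so the expansion has 2 partial quotients, read off in order.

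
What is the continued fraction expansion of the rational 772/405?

Run the Euclidean algorithm on 772 and 405; the successive quotients are the partial quotients a_0, a_1, ... (each step inverts the fractional part left over by the previous one):
  772 = 1*405 + 367, so a_0 = 1.
  405 = 1*367 + 38, so a_1 = 1.
  367 = 9*38 + 25, so a_2 = 9.
  38 = 1*25 + 13, so a_3 = 1.
  25 = 1*13 + 12, so a_4 = 1.
  13 = 1*12 + 1, so a_5 = 1.
  12 = 12*1 + 0, so a_6 = 12.
The remainder reaches 0 after 7 divisions, so the expansion has 7 partial quotients, read off in order.

[1; 1, 9, 1, 1, 1, 12]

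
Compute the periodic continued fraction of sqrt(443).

Write x_i = (sqrt(443) + m_i)/d_i with (m_0, d_0) = (0, 1). a_0 = floor(sqrt(443)) = 21, since 21^2 = 441 <= 443 < 484 = 22^2.
Iterate m_{i+1} = d_i*a_i - m_i, d_{i+1} = (443 - m_{i+1}^2)/d_i, a_{i+1} = floor((a_0 + m_{i+1})/d_{i+1}):
  m_1 = 1*21 - 0 = 21, d_1 = (443 - 21^2)/1 = 2/1 = 2, a_1 = floor((21 + 21)/2) = 21.
  m_2 = 2*21 - 21 = 21, d_2 = (443 - 21^2)/2 = 2/2 = 1, a_2 = floor((21 + 21)/1) = 42.
  m_3 = 1*42 - 21 = 21, d_3 = (443 - 21^2)/1 = 2/1 = 2: (m_3, d_3) = (m_1, d_1) = (21, 2), so from here the quotients repeat a_1, a_2; the period length is 2.
Hence the expansion of sqrt(443) is a_0 = 21 followed by the repeating block 21, 42 (period 2).

[21; (21, 42)]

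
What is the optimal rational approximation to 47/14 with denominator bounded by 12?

Expand x = 47/14 as a continued fraction with the Euclidean algorithm:
  47 = 3*14 + 5, so a_0 = 3.
  14 = 2*5 + 4, so a_1 = 2.
  5 = 1*4 + 1, so a_2 = 1.
  4 = 4*1 + 0, so a_3 = 4.
so x = [3; 2, 1, 4].
Convergents (p_i = a_i*p_{i-1} + p_{i-2}, q_i = a_i*q_{i-1} + q_{i-2} with p_{-2}=0, p_{-1}=1, q_{-2}=1, q_{-1}=0), until the denominator exceeds 12:
  i=0: a_0=3, p_0 = 3*1 + 0 = 3, q_0 = 3*0 + 1 = 1.
  i=1: a_1=2, p_1 = 2*3 + 1 = 7, q_1 = 2*1 + 0 = 2.
  i=2: a_2=1, p_2 = 1*7 + 3 = 10, q_2 = 1*2 + 1 = 3.
  i=3: a_3=4, p_3 = 4*10 + 7 = 47, q_3 = 4*3 + 2 = 14.
q_3 = 14 > 12, so the last convergent with denominator <= 12 is p_2/q_2 = 10/3.
The closest fraction with denominator <= 12 is either p_2/q_2 or the intermediate fraction (k*p_2 + p_1)/(k*q_2 + q_1) with the largest k >= 1 whose denominator stays <= 12; these approach x as k grows, and every other convergent or intermediate fraction in range is farther away.
Largest k: floor((12 - q_1)/q_2) = floor((12 - 2)/3) = 3.
That gives (3*10 + 7)/(3*3 + 2) = 37/11.
Compare the errors: |x - 10/3| = |47*3 - 10*14|/(14*3) = 1/42, and |x - 37/11| = |47*11 - 37*14|/(14*11) = 1/154.
Cross-multiplying, 1*42 = 42 < 154 = 1*154, so 1/154 is smaller: the intermediate fraction 37/11 is closer to x than 10/3.

37/11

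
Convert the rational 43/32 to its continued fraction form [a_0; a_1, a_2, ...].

Run the Euclidean algorithm on 43 and 32; the successive quotients are the partial quotients a_0, a_1, ... (each step inverts the fractional part left over by the previous one):
  43 = 1*32 + 11, so a_0 = 1.
  32 = 2*11 + 10, so a_1 = 2.
  11 = 1*10 + 1, so a_2 = 1.
  10 = 10*1 + 0, so a_3 = 10.
The remainder reaches 0 after 4 divisions, so the expansion has 4 partial quotients, read off in order.

[1; 2, 1, 10]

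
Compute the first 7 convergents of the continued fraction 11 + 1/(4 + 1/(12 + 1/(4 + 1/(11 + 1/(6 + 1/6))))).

11/1, 45/4, 551/49, 2249/200, 25290/2249, 153989/13694, 949224/84413

Using the convergent recurrence p_i = a_i*p_{i-1} + p_{i-2}, q_i = a_i*q_{i-1} + q_{i-2} with p_{-2}=0, p_{-1}=1, q_{-2}=1, q_{-1}=0:
  i=0: a_0=11, p_0 = 11*1 + 0 = 11, q_0 = 11*0 + 1 = 1.
  i=1: a_1=4, p_1 = 4*11 + 1 = 45, q_1 = 4*1 + 0 = 4.
  i=2: a_2=12, p_2 = 12*45 + 11 = 551, q_2 = 12*4 + 1 = 49.
  i=3: a_3=4, p_3 = 4*551 + 45 = 2249, q_3 = 4*49 + 4 = 200.
  i=4: a_4=11, p_4 = 11*2249 + 551 = 25290, q_4 = 11*200 + 49 = 2249.
  i=5: a_5=6, p_5 = 6*25290 + 2249 = 153989, q_5 = 6*2249 + 200 = 13694.
  i=6: a_6=6, p_6 = 6*153989 + 25290 = 949224, q_6 = 6*13694 + 2249 = 84413.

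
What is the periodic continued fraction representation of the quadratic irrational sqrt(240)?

[15; (2, 30)]

Write x_i = (sqrt(240) + m_i)/d_i with (m_0, d_0) = (0, 1). a_0 = floor(sqrt(240)) = 15, since 15^2 = 225 <= 240 < 256 = 16^2.
Iterate m_{i+1} = d_i*a_i - m_i, d_{i+1} = (240 - m_{i+1}^2)/d_i, a_{i+1} = floor((a_0 + m_{i+1})/d_{i+1}):
  m_1 = 1*15 - 0 = 15, d_1 = (240 - 15^2)/1 = 15/1 = 15, a_1 = floor((15 + 15)/15) = 2.
  m_2 = 15*2 - 15 = 15, d_2 = (240 - 15^2)/15 = 15/15 = 1, a_2 = floor((15 + 15)/1) = 30.
  m_3 = 1*30 - 15 = 15, d_3 = (240 - 15^2)/1 = 15/1 = 15: (m_3, d_3) = (m_1, d_1) = (15, 15), so from here the quotients repeat a_1, a_2; the period length is 2.
Hence the expansion of sqrt(240) is a_0 = 15 followed by the repeating block 2, 30 (period 2).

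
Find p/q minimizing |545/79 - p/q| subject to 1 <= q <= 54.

338/49

Expand x = 545/79 as a continued fraction with the Euclidean algorithm:
  545 = 6*79 + 71, so a_0 = 6.
  79 = 1*71 + 8, so a_1 = 1.
  71 = 8*8 + 7, so a_2 = 8.
  8 = 1*7 + 1, so a_3 = 1.
  7 = 7*1 + 0, so a_4 = 7.
so x = [6; 1, 8, 1, 7].
Convergents (p_i = a_i*p_{i-1} + p_{i-2}, q_i = a_i*q_{i-1} + q_{i-2} with p_{-2}=0, p_{-1}=1, q_{-2}=1, q_{-1}=0), until the denominator exceeds 54:
  i=0: a_0=6, p_0 = 6*1 + 0 = 6, q_0 = 6*0 + 1 = 1.
  i=1: a_1=1, p_1 = 1*6 + 1 = 7, q_1 = 1*1 + 0 = 1.
  i=2: a_2=8, p_2 = 8*7 + 6 = 62, q_2 = 8*1 + 1 = 9.
  i=3: a_3=1, p_3 = 1*62 + 7 = 69, q_3 = 1*9 + 1 = 10.
  i=4: a_4=7, p_4 = 7*69 + 62 = 545, q_4 = 7*10 + 9 = 79.
q_4 = 79 > 54, so the last convergent with denominator <= 54 is p_3/q_3 = 69/10.
The closest fraction with denominator <= 54 is either p_3/q_3 or the intermediate fraction (k*p_3 + p_2)/(k*q_3 + q_2) with the largest k >= 1 whose denominator stays <= 54; these approach x as k grows, and every other convergent or intermediate fraction in range is farther away.
Largest k: floor((54 - q_2)/q_3) = floor((54 - 9)/10) = 4.
That gives (4*69 + 62)/(4*10 + 9) = 338/49.
Compare the errors: |x - 69/10| = |545*10 - 69*79|/(79*10) = 1/790, and |x - 338/49| = |545*49 - 338*79|/(79*49) = 3/3871.
Cross-multiplying, 3*790 = 2370 < 3871 = 1*3871, so 3/3871 is smaller: the intermediate fraction 338/49 is closer to x than 69/10.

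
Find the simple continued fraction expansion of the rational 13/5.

Run the Euclidean algorithm on 13 and 5; the successive quotients are the partial quotients a_0, a_1, ... (each step inverts the fractional part left over by the previous one):
  13 = 2*5 + 3, so a_0 = 2.
  5 = 1*3 + 2, so a_1 = 1.
  3 = 1*2 + 1, so a_2 = 1.
  2 = 2*1 + 0, so a_3 = 2.
The remainder reaches 0 after 4 divisions, so the expansion has 4 partial quotients, read off in order.

[2; 1, 1, 2]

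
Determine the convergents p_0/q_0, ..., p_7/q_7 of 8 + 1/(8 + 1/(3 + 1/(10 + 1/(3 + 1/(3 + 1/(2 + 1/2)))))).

8/1, 65/8, 203/25, 2095/258, 6488/799, 21559/2655, 49606/6109, 120771/14873

Using the convergent recurrence p_i = a_i*p_{i-1} + p_{i-2}, q_i = a_i*q_{i-1} + q_{i-2} with p_{-2}=0, p_{-1}=1, q_{-2}=1, q_{-1}=0:
  i=0: a_0=8, p_0 = 8*1 + 0 = 8, q_0 = 8*0 + 1 = 1.
  i=1: a_1=8, p_1 = 8*8 + 1 = 65, q_1 = 8*1 + 0 = 8.
  i=2: a_2=3, p_2 = 3*65 + 8 = 203, q_2 = 3*8 + 1 = 25.
  i=3: a_3=10, p_3 = 10*203 + 65 = 2095, q_3 = 10*25 + 8 = 258.
  i=4: a_4=3, p_4 = 3*2095 + 203 = 6488, q_4 = 3*258 + 25 = 799.
  i=5: a_5=3, p_5 = 3*6488 + 2095 = 21559, q_5 = 3*799 + 258 = 2655.
  i=6: a_6=2, p_6 = 2*21559 + 6488 = 49606, q_6 = 2*2655 + 799 = 6109.
  i=7: a_7=2, p_7 = 2*49606 + 21559 = 120771, q_7 = 2*6109 + 2655 = 14873.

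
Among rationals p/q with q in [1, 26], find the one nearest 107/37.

Expand x = 107/37 as a continued fraction with the Euclidean algorithm:
  107 = 2*37 + 33, so a_0 = 2.
  37 = 1*33 + 4, so a_1 = 1.
  33 = 8*4 + 1, so a_2 = 8.
  4 = 4*1 + 0, so a_3 = 4.
so x = [2; 1, 8, 4].
Convergents (p_i = a_i*p_{i-1} + p_{i-2}, q_i = a_i*q_{i-1} + q_{i-2} with p_{-2}=0, p_{-1}=1, q_{-2}=1, q_{-1}=0), until the denominator exceeds 26:
  i=0: a_0=2, p_0 = 2*1 + 0 = 2, q_0 = 2*0 + 1 = 1.
  i=1: a_1=1, p_1 = 1*2 + 1 = 3, q_1 = 1*1 + 0 = 1.
  i=2: a_2=8, p_2 = 8*3 + 2 = 26, q_2 = 8*1 + 1 = 9.
  i=3: a_3=4, p_3 = 4*26 + 3 = 107, q_3 = 4*9 + 1 = 37.
q_3 = 37 > 26, so the last convergent with denominator <= 26 is p_2/q_2 = 26/9.
The closest fraction with denominator <= 26 is either p_2/q_2 or the intermediate fraction (k*p_2 + p_1)/(k*q_2 + q_1) with the largest k >= 1 whose denominator stays <= 26; these approach x as k grows, and every other convergent or intermediate fraction in range is farther away.
Largest k: floor((26 - q_1)/q_2) = floor((26 - 1)/9) = 2.
That gives (2*26 + 3)/(2*9 + 1) = 55/19.
Compare the errors: |x - 26/9| = |107*9 - 26*37|/(37*9) = 1/333, and |x - 55/19| = |107*19 - 55*37|/(37*19) = 2/703.
Cross-multiplying, 2*333 = 666 < 703 = 1*703, so 2/703 is smaller: the intermediate fraction 55/19 is closer to x than 26/9.

55/19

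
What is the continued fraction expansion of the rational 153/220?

[0; 1, 2, 3, 1, 1, 9]

Run the Euclidean algorithm on 153 and 220; the successive quotients are the partial quotients a_0, a_1, ... (each step inverts the fractional part left over by the previous one):
  153 = 0*220 + 153, so a_0 = 0.
  220 = 1*153 + 67, so a_1 = 1.
  153 = 2*67 + 19, so a_2 = 2.
  67 = 3*19 + 10, so a_3 = 3.
  19 = 1*10 + 9, so a_4 = 1.
  10 = 1*9 + 1, so a_5 = 1.
  9 = 9*1 + 0, so a_6 = 9.
The remainder reaches 0 after 7 divisions, so the expansion has 7 partial quotients, read off in order.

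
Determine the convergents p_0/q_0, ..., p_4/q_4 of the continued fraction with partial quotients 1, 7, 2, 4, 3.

1/1, 8/7, 17/15, 76/67, 245/216

Using the convergent recurrence p_i = a_i*p_{i-1} + p_{i-2}, q_i = a_i*q_{i-1} + q_{i-2} with p_{-2}=0, p_{-1}=1, q_{-2}=1, q_{-1}=0:
  i=0: a_0=1, p_0 = 1*1 + 0 = 1, q_0 = 1*0 + 1 = 1.
  i=1: a_1=7, p_1 = 7*1 + 1 = 8, q_1 = 7*1 + 0 = 7.
  i=2: a_2=2, p_2 = 2*8 + 1 = 17, q_2 = 2*7 + 1 = 15.
  i=3: a_3=4, p_3 = 4*17 + 8 = 76, q_3 = 4*15 + 7 = 67.
  i=4: a_4=3, p_4 = 3*76 + 17 = 245, q_4 = 3*67 + 15 = 216.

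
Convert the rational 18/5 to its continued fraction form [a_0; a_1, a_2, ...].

Run the Euclidean algorithm on 18 and 5; the successive quotients are the partial quotients a_0, a_1, ... (each step inverts the fractional part left over by the previous one):
  18 = 3*5 + 3, so a_0 = 3.
  5 = 1*3 + 2, so a_1 = 1.
  3 = 1*2 + 1, so a_2 = 1.
  2 = 2*1 + 0, so a_3 = 2.
The remainder reaches 0 after 4 divisions, so the expansion has 4 partial quotients, read off in order.

[3; 1, 1, 2]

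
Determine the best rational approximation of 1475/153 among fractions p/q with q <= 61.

376/39

Expand x = 1475/153 as a continued fraction with the Euclidean algorithm:
  1475 = 9*153 + 98, so a_0 = 9.
  153 = 1*98 + 55, so a_1 = 1.
  98 = 1*55 + 43, so a_2 = 1.
  55 = 1*43 + 12, so a_3 = 1.
  43 = 3*12 + 7, so a_4 = 3.
  12 = 1*7 + 5, so a_5 = 1.
  7 = 1*5 + 2, so a_6 = 1.
  5 = 2*2 + 1, so a_7 = 2.
  2 = 2*1 + 0, so a_8 = 2.
so x = [9; 1, 1, 1, 3, 1, 1, 2, 2].
Convergents (p_i = a_i*p_{i-1} + p_{i-2}, q_i = a_i*q_{i-1} + q_{i-2} with p_{-2}=0, p_{-1}=1, q_{-2}=1, q_{-1}=0), until the denominator exceeds 61:
  i=0: a_0=9, p_0 = 9*1 + 0 = 9, q_0 = 9*0 + 1 = 1.
  i=1: a_1=1, p_1 = 1*9 + 1 = 10, q_1 = 1*1 + 0 = 1.
  i=2: a_2=1, p_2 = 1*10 + 9 = 19, q_2 = 1*1 + 1 = 2.
  i=3: a_3=1, p_3 = 1*19 + 10 = 29, q_3 = 1*2 + 1 = 3.
  i=4: a_4=3, p_4 = 3*29 + 19 = 106, q_4 = 3*3 + 2 = 11.
  i=5: a_5=1, p_5 = 1*106 + 29 = 135, q_5 = 1*11 + 3 = 14.
  i=6: a_6=1, p_6 = 1*135 + 106 = 241, q_6 = 1*14 + 11 = 25.
  i=7: a_7=2, p_7 = 2*241 + 135 = 617, q_7 = 2*25 + 14 = 64.
q_7 = 64 > 61, so the last convergent with denominator <= 61 is p_6/q_6 = 241/25.
The closest fraction with denominator <= 61 is either p_6/q_6 or the intermediate fraction (k*p_6 + p_5)/(k*q_6 + q_5) with the largest k >= 1 whose denominator stays <= 61; these approach x as k grows, and every other convergent or intermediate fraction in range is farther away.
Largest k: floor((61 - q_5)/q_6) = floor((61 - 14)/25) = 1.
That gives (1*241 + 135)/(1*25 + 14) = 376/39.
Compare the errors: |x - 241/25| = |1475*25 - 241*153|/(153*25) = 2/3825, and |x - 376/39| = |1475*39 - 376*153|/(153*39) = 3/5967.
Cross-multiplying, 3*3825 = 11475 < 11934 = 2*5967, so 3/5967 is smaller: the intermediate fraction 376/39 is closer to x than 241/25.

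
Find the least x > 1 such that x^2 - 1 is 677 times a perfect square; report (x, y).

(x, y) = (1353, 52)

First expand sqrt(677) as a continued fraction. With x_i = (sqrt(677) + m_i)/d_i and (m_0, d_0) = (0, 1): a_0 = floor(sqrt(677)) = 26, since 26^2 = 676 <= 677 < 729 = 27^2.
Iterate m_{i+1} = d_i*a_i - m_i, d_{i+1} = (677 - m_{i+1}^2)/d_i, a_{i+1} = floor((a_0 + m_{i+1})/d_{i+1}):
  m_1 = 1*26 - 0 = 26, d_1 = (677 - 26^2)/1 = 1/1 = 1, a_1 = floor((26 + 26)/1) = 52.
  m_2 = 1*52 - 26 = 26, d_2 = (677 - 26^2)/1 = 1/1 = 1: (m_2, d_2) = (m_1, d_1) = (26, 1), so from here the quotient a_1 repeats; the period length is 1.
So sqrt(677) = [26; (52)] with period length k = 1.
k is odd, so (p_{k-1}, q_{k-1}) only solves x^2 - 677y^2 = -1 and the fundamental solution of x^2 - 677y^2 = 1 is (p_{2k-1}, q_{2k-1}) = (p_1, q_1); compute convergents through index 1, running through the period twice.
Convergents (p_i = a_i*p_{i-1} + p_{i-2}, q_i = a_i*q_{i-1} + q_{i-2} with p_{-2}=0, p_{-1}=1, q_{-2}=1, q_{-1}=0):
  i=0: a_0=26, p_0 = 26*1 + 0 = 26, q_0 = 26*0 + 1 = 1.
  i=1: a_1=52, p_1 = 52*26 + 1 = 1353, q_1 = 52*1 + 0 = 52.
Indeed p_0^2 - 677*q_0^2 = 676 - 677 = -1, not +1.
Check: 1353^2 - 677*52^2 = 1830609 - 1830608 = 1, so (x, y) = (1353, 52) solves the equation, and by the theorem it is the least positive solution.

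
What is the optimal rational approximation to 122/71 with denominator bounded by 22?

31/18

Expand x = 122/71 as a continued fraction with the Euclidean algorithm:
  122 = 1*71 + 51, so a_0 = 1.
  71 = 1*51 + 20, so a_1 = 1.
  51 = 2*20 + 11, so a_2 = 2.
  20 = 1*11 + 9, so a_3 = 1.
  11 = 1*9 + 2, so a_4 = 1.
  9 = 4*2 + 1, so a_5 = 4.
  2 = 2*1 + 0, so a_6 = 2.
so x = [1; 1, 2, 1, 1, 4, 2].
Convergents (p_i = a_i*p_{i-1} + p_{i-2}, q_i = a_i*q_{i-1} + q_{i-2} with p_{-2}=0, p_{-1}=1, q_{-2}=1, q_{-1}=0), until the denominator exceeds 22:
  i=0: a_0=1, p_0 = 1*1 + 0 = 1, q_0 = 1*0 + 1 = 1.
  i=1: a_1=1, p_1 = 1*1 + 1 = 2, q_1 = 1*1 + 0 = 1.
  i=2: a_2=2, p_2 = 2*2 + 1 = 5, q_2 = 2*1 + 1 = 3.
  i=3: a_3=1, p_3 = 1*5 + 2 = 7, q_3 = 1*3 + 1 = 4.
  i=4: a_4=1, p_4 = 1*7 + 5 = 12, q_4 = 1*4 + 3 = 7.
  i=5: a_5=4, p_5 = 4*12 + 7 = 55, q_5 = 4*7 + 4 = 32.
q_5 = 32 > 22, so the last convergent with denominator <= 22 is p_4/q_4 = 12/7.
The closest fraction with denominator <= 22 is either p_4/q_4 or the intermediate fraction (k*p_4 + p_3)/(k*q_4 + q_3) with the largest k >= 1 whose denominator stays <= 22; these approach x as k grows, and every other convergent or intermediate fraction in range is farther away.
Largest k: floor((22 - q_3)/q_4) = floor((22 - 4)/7) = 2.
That gives (2*12 + 7)/(2*7 + 4) = 31/18.
Compare the errors: |x - 12/7| = |122*7 - 12*71|/(71*7) = 2/497, and |x - 31/18| = |122*18 - 31*71|/(71*18) = 5/1278.
Cross-multiplying, 5*497 = 2485 < 2556 = 2*1278, so 5/1278 is smaller: the intermediate fraction 31/18 is closer to x than 12/7.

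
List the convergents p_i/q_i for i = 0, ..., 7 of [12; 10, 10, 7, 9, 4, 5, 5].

Using the convergent recurrence p_i = a_i*p_{i-1} + p_{i-2}, q_i = a_i*q_{i-1} + q_{i-2} with p_{-2}=0, p_{-1}=1, q_{-2}=1, q_{-1}=0:
  i=0: a_0=12, p_0 = 12*1 + 0 = 12, q_0 = 12*0 + 1 = 1.
  i=1: a_1=10, p_1 = 10*12 + 1 = 121, q_1 = 10*1 + 0 = 10.
  i=2: a_2=10, p_2 = 10*121 + 12 = 1222, q_2 = 10*10 + 1 = 101.
  i=3: a_3=7, p_3 = 7*1222 + 121 = 8675, q_3 = 7*101 + 10 = 717.
  i=4: a_4=9, p_4 = 9*8675 + 1222 = 79297, q_4 = 9*717 + 101 = 6554.
  i=5: a_5=4, p_5 = 4*79297 + 8675 = 325863, q_5 = 4*6554 + 717 = 26933.
  i=6: a_6=5, p_6 = 5*325863 + 79297 = 1708612, q_6 = 5*26933 + 6554 = 141219.
  i=7: a_7=5, p_7 = 5*1708612 + 325863 = 8868923, q_7 = 5*141219 + 26933 = 733028.

12/1, 121/10, 1222/101, 8675/717, 79297/6554, 325863/26933, 1708612/141219, 8868923/733028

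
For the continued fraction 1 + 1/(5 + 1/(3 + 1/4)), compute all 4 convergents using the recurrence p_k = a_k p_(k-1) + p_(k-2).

Using the convergent recurrence p_i = a_i*p_{i-1} + p_{i-2}, q_i = a_i*q_{i-1} + q_{i-2} with p_{-2}=0, p_{-1}=1, q_{-2}=1, q_{-1}=0:
  i=0: a_0=1, p_0 = 1*1 + 0 = 1, q_0 = 1*0 + 1 = 1.
  i=1: a_1=5, p_1 = 5*1 + 1 = 6, q_1 = 5*1 + 0 = 5.
  i=2: a_2=3, p_2 = 3*6 + 1 = 19, q_2 = 3*5 + 1 = 16.
  i=3: a_3=4, p_3 = 4*19 + 6 = 82, q_3 = 4*16 + 5 = 69.

1/1, 6/5, 19/16, 82/69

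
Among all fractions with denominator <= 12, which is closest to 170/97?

Expand x = 170/97 as a continued fraction with the Euclidean algorithm:
  170 = 1*97 + 73, so a_0 = 1.
  97 = 1*73 + 24, so a_1 = 1.
  73 = 3*24 + 1, so a_2 = 3.
  24 = 24*1 + 0, so a_3 = 24.
so x = [1; 1, 3, 24].
Convergents (p_i = a_i*p_{i-1} + p_{i-2}, q_i = a_i*q_{i-1} + q_{i-2} with p_{-2}=0, p_{-1}=1, q_{-2}=1, q_{-1}=0), until the denominator exceeds 12:
  i=0: a_0=1, p_0 = 1*1 + 0 = 1, q_0 = 1*0 + 1 = 1.
  i=1: a_1=1, p_1 = 1*1 + 1 = 2, q_1 = 1*1 + 0 = 1.
  i=2: a_2=3, p_2 = 3*2 + 1 = 7, q_2 = 3*1 + 1 = 4.
  i=3: a_3=24, p_3 = 24*7 + 2 = 170, q_3 = 24*4 + 1 = 97.
q_3 = 97 > 12, so the last convergent with denominator <= 12 is p_2/q_2 = 7/4.
The closest fraction with denominator <= 12 is either p_2/q_2 or the intermediate fraction (k*p_2 + p_1)/(k*q_2 + q_1) with the largest k >= 1 whose denominator stays <= 12; these approach x as k grows, and every other convergent or intermediate fraction in range is farther away.
Largest k: floor((12 - q_1)/q_2) = floor((12 - 1)/4) = 2.
That gives (2*7 + 2)/(2*4 + 1) = 16/9.
Compare the errors: |x - 7/4| = |170*4 - 7*97|/(97*4) = 1/388, and |x - 16/9| = |170*9 - 16*97|/(97*9) = 22/873.
Cross-multiplying, 1*873 = 873 < 8536 = 22*388, so 1/388 is smaller: the convergent 7/4 is closer to x than 16/9.

7/4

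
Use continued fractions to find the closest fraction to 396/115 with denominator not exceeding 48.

Expand x = 396/115 as a continued fraction with the Euclidean algorithm:
  396 = 3*115 + 51, so a_0 = 3.
  115 = 2*51 + 13, so a_1 = 2.
  51 = 3*13 + 12, so a_2 = 3.
  13 = 1*12 + 1, so a_3 = 1.
  12 = 12*1 + 0, so a_4 = 12.
so x = [3; 2, 3, 1, 12].
Convergents (p_i = a_i*p_{i-1} + p_{i-2}, q_i = a_i*q_{i-1} + q_{i-2} with p_{-2}=0, p_{-1}=1, q_{-2}=1, q_{-1}=0), until the denominator exceeds 48:
  i=0: a_0=3, p_0 = 3*1 + 0 = 3, q_0 = 3*0 + 1 = 1.
  i=1: a_1=2, p_1 = 2*3 + 1 = 7, q_1 = 2*1 + 0 = 2.
  i=2: a_2=3, p_2 = 3*7 + 3 = 24, q_2 = 3*2 + 1 = 7.
  i=3: a_3=1, p_3 = 1*24 + 7 = 31, q_3 = 1*7 + 2 = 9.
  i=4: a_4=12, p_4 = 12*31 + 24 = 396, q_4 = 12*9 + 7 = 115.
q_4 = 115 > 48, so the last convergent with denominator <= 48 is p_3/q_3 = 31/9.
The closest fraction with denominator <= 48 is either p_3/q_3 or the intermediate fraction (k*p_3 + p_2)/(k*q_3 + q_2) with the largest k >= 1 whose denominator stays <= 48; these approach x as k grows, and every other convergent or intermediate fraction in range is farther away.
Largest k: floor((48 - q_2)/q_3) = floor((48 - 7)/9) = 4.
That gives (4*31 + 24)/(4*9 + 7) = 148/43.
Compare the errors: |x - 31/9| = |396*9 - 31*115|/(115*9) = 1/1035, and |x - 148/43| = |396*43 - 148*115|/(115*43) = 8/4945.
Cross-multiplying, 1*4945 = 4945 < 8280 = 8*1035, so 1/1035 is smaller: the convergent 31/9 is closer to x than 148/43.

31/9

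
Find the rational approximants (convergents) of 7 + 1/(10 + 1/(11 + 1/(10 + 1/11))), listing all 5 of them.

7/1, 71/10, 788/111, 7951/1120, 88249/12431

Using the convergent recurrence p_i = a_i*p_{i-1} + p_{i-2}, q_i = a_i*q_{i-1} + q_{i-2} with p_{-2}=0, p_{-1}=1, q_{-2}=1, q_{-1}=0:
  i=0: a_0=7, p_0 = 7*1 + 0 = 7, q_0 = 7*0 + 1 = 1.
  i=1: a_1=10, p_1 = 10*7 + 1 = 71, q_1 = 10*1 + 0 = 10.
  i=2: a_2=11, p_2 = 11*71 + 7 = 788, q_2 = 11*10 + 1 = 111.
  i=3: a_3=10, p_3 = 10*788 + 71 = 7951, q_3 = 10*111 + 10 = 1120.
  i=4: a_4=11, p_4 = 11*7951 + 788 = 88249, q_4 = 11*1120 + 111 = 12431.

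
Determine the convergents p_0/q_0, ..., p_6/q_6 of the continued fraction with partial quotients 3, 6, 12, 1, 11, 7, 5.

Using the convergent recurrence p_i = a_i*p_{i-1} + p_{i-2}, q_i = a_i*q_{i-1} + q_{i-2} with p_{-2}=0, p_{-1}=1, q_{-2}=1, q_{-1}=0:
  i=0: a_0=3, p_0 = 3*1 + 0 = 3, q_0 = 3*0 + 1 = 1.
  i=1: a_1=6, p_1 = 6*3 + 1 = 19, q_1 = 6*1 + 0 = 6.
  i=2: a_2=12, p_2 = 12*19 + 3 = 231, q_2 = 12*6 + 1 = 73.
  i=3: a_3=1, p_3 = 1*231 + 19 = 250, q_3 = 1*73 + 6 = 79.
  i=4: a_4=11, p_4 = 11*250 + 231 = 2981, q_4 = 11*79 + 73 = 942.
  i=5: a_5=7, p_5 = 7*2981 + 250 = 21117, q_5 = 7*942 + 79 = 6673.
  i=6: a_6=5, p_6 = 5*21117 + 2981 = 108566, q_6 = 5*6673 + 942 = 34307.

3/1, 19/6, 231/73, 250/79, 2981/942, 21117/6673, 108566/34307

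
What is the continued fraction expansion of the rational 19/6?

Run the Euclidean algorithm on 19 and 6; the successive quotients are the partial quotients a_0, a_1, ... (each step inverts the fractional part left over by the previous one):
  19 = 3*6 + 1, so a_0 = 3.
  6 = 6*1 + 0, so a_1 = 6.
The remainder reaches 0 after 2 divisions, so the expansion has 2 partial quotients, read off in order.

[3; 6]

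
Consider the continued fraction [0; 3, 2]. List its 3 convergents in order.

Using the convergent recurrence p_i = a_i*p_{i-1} + p_{i-2}, q_i = a_i*q_{i-1} + q_{i-2} with p_{-2}=0, p_{-1}=1, q_{-2}=1, q_{-1}=0:
  i=0: a_0=0, p_0 = 0*1 + 0 = 0, q_0 = 0*0 + 1 = 1.
  i=1: a_1=3, p_1 = 3*0 + 1 = 1, q_1 = 3*1 + 0 = 3.
  i=2: a_2=2, p_2 = 2*1 + 0 = 2, q_2 = 2*3 + 1 = 7.

0/1, 1/3, 2/7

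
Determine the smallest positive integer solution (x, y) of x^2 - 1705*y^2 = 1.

(x, y) = (991, 24)

First expand sqrt(1705) as a continued fraction. With x_i = (sqrt(1705) + m_i)/d_i and (m_0, d_0) = (0, 1): a_0 = floor(sqrt(1705)) = 41, since 41^2 = 1681 <= 1705 < 1764 = 42^2.
Iterate m_{i+1} = d_i*a_i - m_i, d_{i+1} = (1705 - m_{i+1}^2)/d_i, a_{i+1} = floor((a_0 + m_{i+1})/d_{i+1}):
  m_1 = 1*41 - 0 = 41, d_1 = (1705 - 41^2)/1 = 24/1 = 24, a_1 = floor((41 + 41)/24) = 3.
  m_2 = 24*3 - 41 = 31, d_2 = (1705 - 31^2)/24 = 744/24 = 31, a_2 = floor((41 + 31)/31) = 2.
  m_3 = 31*2 - 31 = 31, d_3 = (1705 - 31^2)/31 = 744/31 = 24, a_3 = floor((41 + 31)/24) = 3.
  m_4 = 24*3 - 31 = 41, d_4 = (1705 - 41^2)/24 = 24/24 = 1, a_4 = floor((41 + 41)/1) = 82.
  m_5 = 1*82 - 41 = 41, d_5 = (1705 - 41^2)/1 = 24/1 = 24: (m_5, d_5) = (m_1, d_1) = (41, 24), so from here the quotients repeat a_1, ..., a_4; the period length is 4.
So sqrt(1705) = [41; (3, 2, 3, 82)] with period length k = 4.
k is even, so the fundamental solution of x^2 - 1705y^2 = 1 is (p_{k-1}, q_{k-1}) = (p_3, q_3); compute convergents through index 3.
Convergents (p_i = a_i*p_{i-1} + p_{i-2}, q_i = a_i*q_{i-1} + q_{i-2} with p_{-2}=0, p_{-1}=1, q_{-2}=1, q_{-1}=0):
  i=0: a_0=41, p_0 = 41*1 + 0 = 41, q_0 = 41*0 + 1 = 1.
  i=1: a_1=3, p_1 = 3*41 + 1 = 124, q_1 = 3*1 + 0 = 3.
  i=2: a_2=2, p_2 = 2*124 + 41 = 289, q_2 = 2*3 + 1 = 7.
  i=3: a_3=3, p_3 = 3*289 + 124 = 991, q_3 = 3*7 + 3 = 24.
Check: 991^2 - 1705*24^2 = 982081 - 982080 = 1, so (x, y) = (991, 24) solves the equation, and by the theorem it is the least positive solution.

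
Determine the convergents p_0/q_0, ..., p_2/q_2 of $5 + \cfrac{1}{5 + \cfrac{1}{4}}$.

Using the convergent recurrence p_i = a_i*p_{i-1} + p_{i-2}, q_i = a_i*q_{i-1} + q_{i-2} with p_{-2}=0, p_{-1}=1, q_{-2}=1, q_{-1}=0:
  i=0: a_0=5, p_0 = 5*1 + 0 = 5, q_0 = 5*0 + 1 = 1.
  i=1: a_1=5, p_1 = 5*5 + 1 = 26, q_1 = 5*1 + 0 = 5.
  i=2: a_2=4, p_2 = 4*26 + 5 = 109, q_2 = 4*5 + 1 = 21.

5/1, 26/5, 109/21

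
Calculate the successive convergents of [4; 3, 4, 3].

4/1, 13/3, 56/13, 181/42

Using the convergent recurrence p_i = a_i*p_{i-1} + p_{i-2}, q_i = a_i*q_{i-1} + q_{i-2} with p_{-2}=0, p_{-1}=1, q_{-2}=1, q_{-1}=0:
  i=0: a_0=4, p_0 = 4*1 + 0 = 4, q_0 = 4*0 + 1 = 1.
  i=1: a_1=3, p_1 = 3*4 + 1 = 13, q_1 = 3*1 + 0 = 3.
  i=2: a_2=4, p_2 = 4*13 + 4 = 56, q_2 = 4*3 + 1 = 13.
  i=3: a_3=3, p_3 = 3*56 + 13 = 181, q_3 = 3*13 + 3 = 42.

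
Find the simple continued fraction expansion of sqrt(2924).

Write x_i = (sqrt(2924) + m_i)/d_i with (m_0, d_0) = (0, 1). a_0 = floor(sqrt(2924)) = 54, since 54^2 = 2916 <= 2924 < 3025 = 55^2.
Iterate m_{i+1} = d_i*a_i - m_i, d_{i+1} = (2924 - m_{i+1}^2)/d_i, a_{i+1} = floor((a_0 + m_{i+1})/d_{i+1}):
  m_1 = 1*54 - 0 = 54, d_1 = (2924 - 54^2)/1 = 8/1 = 8, a_1 = floor((54 + 54)/8) = 13.
  m_2 = 8*13 - 54 = 50, d_2 = (2924 - 50^2)/8 = 424/8 = 53, a_2 = floor((54 + 50)/53) = 1.
  m_3 = 53*1 - 50 = 3, d_3 = (2924 - 3^2)/53 = 2915/53 = 55, a_3 = floor((54 + 3)/55) = 1.
  m_4 = 55*1 - 3 = 52, d_4 = (2924 - 52^2)/55 = 220/55 = 4, a_4 = floor((54 + 52)/4) = 26.
  m_5 = 4*26 - 52 = 52, d_5 = (2924 - 52^2)/4 = 220/4 = 55, a_5 = floor((54 + 52)/55) = 1.
  m_6 = 55*1 - 52 = 3, d_6 = (2924 - 3^2)/55 = 2915/55 = 53, a_6 = floor((54 + 3)/53) = 1.
  m_7 = 53*1 - 3 = 50, d_7 = (2924 - 50^2)/53 = 424/53 = 8, a_7 = floor((54 + 50)/8) = 13.
  m_8 = 8*13 - 50 = 54, d_8 = (2924 - 54^2)/8 = 8/8 = 1, a_8 = floor((54 + 54)/1) = 108.
  m_9 = 1*108 - 54 = 54, d_9 = (2924 - 54^2)/1 = 8/1 = 8: (m_9, d_9) = (m_1, d_1) = (54, 8), so from here the quotients repeat a_1, ..., a_8; the period length is 8.
Hence the expansion of sqrt(2924) is a_0 = 54 followed by the repeating block 13, 1, 1, 26, 1, 1, 13, 108 (period 8).

[54; (13, 1, 1, 26, 1, 1, 13, 108)]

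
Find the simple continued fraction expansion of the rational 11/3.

Run the Euclidean algorithm on 11 and 3; the successive quotients are the partial quotients a_0, a_1, ... (each step inverts the fractional part left over by the previous one):
  11 = 3*3 + 2, so a_0 = 3.
  3 = 1*2 + 1, so a_1 = 1.
  2 = 2*1 + 0, so a_2 = 2.
The remainder reaches 0 after 3 divisions, so the expansion has 3 partial quotients, read off in order.

[3; 1, 2]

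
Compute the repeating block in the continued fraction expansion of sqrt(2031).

[45; (15, 90)]

Write x_i = (sqrt(2031) + m_i)/d_i with (m_0, d_0) = (0, 1). a_0 = floor(sqrt(2031)) = 45, since 45^2 = 2025 <= 2031 < 2116 = 46^2.
Iterate m_{i+1} = d_i*a_i - m_i, d_{i+1} = (2031 - m_{i+1}^2)/d_i, a_{i+1} = floor((a_0 + m_{i+1})/d_{i+1}):
  m_1 = 1*45 - 0 = 45, d_1 = (2031 - 45^2)/1 = 6/1 = 6, a_1 = floor((45 + 45)/6) = 15.
  m_2 = 6*15 - 45 = 45, d_2 = (2031 - 45^2)/6 = 6/6 = 1, a_2 = floor((45 + 45)/1) = 90.
  m_3 = 1*90 - 45 = 45, d_3 = (2031 - 45^2)/1 = 6/1 = 6: (m_3, d_3) = (m_1, d_1) = (45, 6), so from here the quotients repeat a_1, a_2; the period length is 2.
Hence the expansion of sqrt(2031) is a_0 = 45 followed by the repeating block 15, 90 (period 2).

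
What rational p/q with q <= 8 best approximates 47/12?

31/8

Expand x = 47/12 as a continued fraction with the Euclidean algorithm:
  47 = 3*12 + 11, so a_0 = 3.
  12 = 1*11 + 1, so a_1 = 1.
  11 = 11*1 + 0, so a_2 = 11.
so x = [3; 1, 11].
Convergents (p_i = a_i*p_{i-1} + p_{i-2}, q_i = a_i*q_{i-1} + q_{i-2} with p_{-2}=0, p_{-1}=1, q_{-2}=1, q_{-1}=0), until the denominator exceeds 8:
  i=0: a_0=3, p_0 = 3*1 + 0 = 3, q_0 = 3*0 + 1 = 1.
  i=1: a_1=1, p_1 = 1*3 + 1 = 4, q_1 = 1*1 + 0 = 1.
  i=2: a_2=11, p_2 = 11*4 + 3 = 47, q_2 = 11*1 + 1 = 12.
q_2 = 12 > 8, so the last convergent with denominator <= 8 is p_1/q_1 = 4/1.
The closest fraction with denominator <= 8 is either p_1/q_1 or the intermediate fraction (k*p_1 + p_0)/(k*q_1 + q_0) with the largest k >= 1 whose denominator stays <= 8; these approach x as k grows, and every other convergent or intermediate fraction in range is farther away.
Largest k: floor((8 - q_0)/q_1) = floor((8 - 1)/1) = 7.
That gives (7*4 + 3)/(7*1 + 1) = 31/8.
Compare the errors: |x - 4/1| = |47*1 - 4*12|/(12*1) = 1/12, and |x - 31/8| = |47*8 - 31*12|/(12*8) = 4/96.
Cross-multiplying, 4*12 = 48 < 96 = 1*96, so 4/96 is smaller: the intermediate fraction 31/8 is closer to x than 4/1.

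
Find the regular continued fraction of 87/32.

[2; 1, 2, 1, 1, 4]

Run the Euclidean algorithm on 87 and 32; the successive quotients are the partial quotients a_0, a_1, ... (each step inverts the fractional part left over by the previous one):
  87 = 2*32 + 23, so a_0 = 2.
  32 = 1*23 + 9, so a_1 = 1.
  23 = 2*9 + 5, so a_2 = 2.
  9 = 1*5 + 4, so a_3 = 1.
  5 = 1*4 + 1, so a_4 = 1.
  4 = 4*1 + 0, so a_5 = 4.
The remainder reaches 0 after 6 divisions, so the expansion has 6 partial quotients, read off in order.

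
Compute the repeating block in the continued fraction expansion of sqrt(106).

[10; (3, 2, 1, 1, 1, 1, 2, 3, 20)]

Write x_i = (sqrt(106) + m_i)/d_i with (m_0, d_0) = (0, 1). a_0 = floor(sqrt(106)) = 10, since 10^2 = 100 <= 106 < 121 = 11^2.
Iterate m_{i+1} = d_i*a_i - m_i, d_{i+1} = (106 - m_{i+1}^2)/d_i, a_{i+1} = floor((a_0 + m_{i+1})/d_{i+1}):
  m_1 = 1*10 - 0 = 10, d_1 = (106 - 10^2)/1 = 6/1 = 6, a_1 = floor((10 + 10)/6) = 3.
  m_2 = 6*3 - 10 = 8, d_2 = (106 - 8^2)/6 = 42/6 = 7, a_2 = floor((10 + 8)/7) = 2.
  m_3 = 7*2 - 8 = 6, d_3 = (106 - 6^2)/7 = 70/7 = 10, a_3 = floor((10 + 6)/10) = 1.
  m_4 = 10*1 - 6 = 4, d_4 = (106 - 4^2)/10 = 90/10 = 9, a_4 = floor((10 + 4)/9) = 1.
  m_5 = 9*1 - 4 = 5, d_5 = (106 - 5^2)/9 = 81/9 = 9, a_5 = floor((10 + 5)/9) = 1.
  m_6 = 9*1 - 5 = 4, d_6 = (106 - 4^2)/9 = 90/9 = 10, a_6 = floor((10 + 4)/10) = 1.
  m_7 = 10*1 - 4 = 6, d_7 = (106 - 6^2)/10 = 70/10 = 7, a_7 = floor((10 + 6)/7) = 2.
  m_8 = 7*2 - 6 = 8, d_8 = (106 - 8^2)/7 = 42/7 = 6, a_8 = floor((10 + 8)/6) = 3.
  m_9 = 6*3 - 8 = 10, d_9 = (106 - 10^2)/6 = 6/6 = 1, a_9 = floor((10 + 10)/1) = 20.
  m_10 = 1*20 - 10 = 10, d_10 = (106 - 10^2)/1 = 6/1 = 6: (m_10, d_10) = (m_1, d_1) = (10, 6), so from here the quotients repeat a_1, ..., a_9; the period length is 9.
Hence the expansion of sqrt(106) is a_0 = 10 followed by the repeating block 3, 2, 1, 1, 1, 1, 2, 3, 20 (period 9).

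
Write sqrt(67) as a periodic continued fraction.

[8; (5, 2, 1, 1, 7, 1, 1, 2, 5, 16)]

Write x_i = (sqrt(67) + m_i)/d_i with (m_0, d_0) = (0, 1). a_0 = floor(sqrt(67)) = 8, since 8^2 = 64 <= 67 < 81 = 9^2.
Iterate m_{i+1} = d_i*a_i - m_i, d_{i+1} = (67 - m_{i+1}^2)/d_i, a_{i+1} = floor((a_0 + m_{i+1})/d_{i+1}):
  m_1 = 1*8 - 0 = 8, d_1 = (67 - 8^2)/1 = 3/1 = 3, a_1 = floor((8 + 8)/3) = 5.
  m_2 = 3*5 - 8 = 7, d_2 = (67 - 7^2)/3 = 18/3 = 6, a_2 = floor((8 + 7)/6) = 2.
  m_3 = 6*2 - 7 = 5, d_3 = (67 - 5^2)/6 = 42/6 = 7, a_3 = floor((8 + 5)/7) = 1.
  m_4 = 7*1 - 5 = 2, d_4 = (67 - 2^2)/7 = 63/7 = 9, a_4 = floor((8 + 2)/9) = 1.
  m_5 = 9*1 - 2 = 7, d_5 = (67 - 7^2)/9 = 18/9 = 2, a_5 = floor((8 + 7)/2) = 7.
  m_6 = 2*7 - 7 = 7, d_6 = (67 - 7^2)/2 = 18/2 = 9, a_6 = floor((8 + 7)/9) = 1.
  m_7 = 9*1 - 7 = 2, d_7 = (67 - 2^2)/9 = 63/9 = 7, a_7 = floor((8 + 2)/7) = 1.
  m_8 = 7*1 - 2 = 5, d_8 = (67 - 5^2)/7 = 42/7 = 6, a_8 = floor((8 + 5)/6) = 2.
  m_9 = 6*2 - 5 = 7, d_9 = (67 - 7^2)/6 = 18/6 = 3, a_9 = floor((8 + 7)/3) = 5.
  m_10 = 3*5 - 7 = 8, d_10 = (67 - 8^2)/3 = 3/3 = 1, a_10 = floor((8 + 8)/1) = 16.
  m_11 = 1*16 - 8 = 8, d_11 = (67 - 8^2)/1 = 3/1 = 3: (m_11, d_11) = (m_1, d_1) = (8, 3), so from here the quotients repeat a_1, ..., a_10; the period length is 10.
Hence the expansion of sqrt(67) is a_0 = 8 followed by the repeating block 5, 2, 1, 1, 7, 1, 1, 2, 5, 16 (period 10).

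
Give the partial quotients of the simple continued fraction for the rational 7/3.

[2; 3]

Run the Euclidean algorithm on 7 and 3; the successive quotients are the partial quotients a_0, a_1, ... (each step inverts the fractional part left over by the previous one):
  7 = 2*3 + 1, so a_0 = 2.
  3 = 3*1 + 0, so a_1 = 3.
The remainder reaches 0 after 2 divisions, so the expansion has 2 partial quotients, read off in order.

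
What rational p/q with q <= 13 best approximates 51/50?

Expand x = 51/50 as a continued fraction with the Euclidean algorithm:
  51 = 1*50 + 1, so a_0 = 1.
  50 = 50*1 + 0, so a_1 = 50.
so x = [1; 50].
Convergents (p_i = a_i*p_{i-1} + p_{i-2}, q_i = a_i*q_{i-1} + q_{i-2} with p_{-2}=0, p_{-1}=1, q_{-2}=1, q_{-1}=0), until the denominator exceeds 13:
  i=0: a_0=1, p_0 = 1*1 + 0 = 1, q_0 = 1*0 + 1 = 1.
  i=1: a_1=50, p_1 = 50*1 + 1 = 51, q_1 = 50*1 + 0 = 50.
q_1 = 50 > 13, so the last convergent with denominator <= 13 is p_0/q_0 = 1/1.
The closest fraction with denominator <= 13 is either p_0/q_0 or the intermediate fraction (k*p_0 + p_{-1})/(k*q_0 + q_{-1}) with the largest k >= 1 whose denominator stays <= 13; these approach x as k grows, and every other convergent or intermediate fraction in range is farther away.
Largest k: floor((13 - q_{-1})/q_0) = floor((13 - 0)/1) = 13 (using the seeds p_{-1} = 1, q_{-1} = 0).
That gives (13*1 + 1)/(13*1 + 0) = 14/13.
Compare the errors: |x - 1/1| = |51*1 - 1*50|/(50*1) = 1/50, and |x - 14/13| = |51*13 - 14*50|/(50*13) = 37/650.
Cross-multiplying, 1*650 = 650 < 1850 = 37*50, so 1/50 is smaller: the convergent 1/1 is closer to x than 14/13.

1/1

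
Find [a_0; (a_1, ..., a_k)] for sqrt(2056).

Write x_i = (sqrt(2056) + m_i)/d_i with (m_0, d_0) = (0, 1). a_0 = floor(sqrt(2056)) = 45, since 45^2 = 2025 <= 2056 < 2116 = 46^2.
Iterate m_{i+1} = d_i*a_i - m_i, d_{i+1} = (2056 - m_{i+1}^2)/d_i, a_{i+1} = floor((a_0 + m_{i+1})/d_{i+1}):
  m_1 = 1*45 - 0 = 45, d_1 = (2056 - 45^2)/1 = 31/1 = 31, a_1 = floor((45 + 45)/31) = 2.
  m_2 = 31*2 - 45 = 17, d_2 = (2056 - 17^2)/31 = 1767/31 = 57, a_2 = floor((45 + 17)/57) = 1.
  m_3 = 57*1 - 17 = 40, d_3 = (2056 - 40^2)/57 = 456/57 = 8, a_3 = floor((45 + 40)/8) = 10.
  m_4 = 8*10 - 40 = 40, d_4 = (2056 - 40^2)/8 = 456/8 = 57, a_4 = floor((45 + 40)/57) = 1.
  m_5 = 57*1 - 40 = 17, d_5 = (2056 - 17^2)/57 = 1767/57 = 31, a_5 = floor((45 + 17)/31) = 2.
  m_6 = 31*2 - 17 = 45, d_6 = (2056 - 45^2)/31 = 31/31 = 1, a_6 = floor((45 + 45)/1) = 90.
  m_7 = 1*90 - 45 = 45, d_7 = (2056 - 45^2)/1 = 31/1 = 31: (m_7, d_7) = (m_1, d_1) = (45, 31), so from here the quotients repeat a_1, ..., a_6; the period length is 6.
Hence the expansion of sqrt(2056) is a_0 = 45 followed by the repeating block 2, 1, 10, 1, 2, 90 (period 6).

[45; (2, 1, 10, 1, 2, 90)]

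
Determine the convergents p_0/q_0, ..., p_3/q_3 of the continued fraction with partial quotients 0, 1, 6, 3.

Using the convergent recurrence p_i = a_i*p_{i-1} + p_{i-2}, q_i = a_i*q_{i-1} + q_{i-2} with p_{-2}=0, p_{-1}=1, q_{-2}=1, q_{-1}=0:
  i=0: a_0=0, p_0 = 0*1 + 0 = 0, q_0 = 0*0 + 1 = 1.
  i=1: a_1=1, p_1 = 1*0 + 1 = 1, q_1 = 1*1 + 0 = 1.
  i=2: a_2=6, p_2 = 6*1 + 0 = 6, q_2 = 6*1 + 1 = 7.
  i=3: a_3=3, p_3 = 3*6 + 1 = 19, q_3 = 3*7 + 1 = 22.

0/1, 1/1, 6/7, 19/22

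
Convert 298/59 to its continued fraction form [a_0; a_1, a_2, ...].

Run the Euclidean algorithm on 298 and 59; the successive quotients are the partial quotients a_0, a_1, ... (each step inverts the fractional part left over by the previous one):
  298 = 5*59 + 3, so a_0 = 5.
  59 = 19*3 + 2, so a_1 = 19.
  3 = 1*2 + 1, so a_2 = 1.
  2 = 2*1 + 0, so a_3 = 2.
The remainder reaches 0 after 4 divisions, so the expansion has 4 partial quotients, read off in order.

[5; 19, 1, 2]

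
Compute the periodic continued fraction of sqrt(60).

Write x_i = (sqrt(60) + m_i)/d_i with (m_0, d_0) = (0, 1). a_0 = floor(sqrt(60)) = 7, since 7^2 = 49 <= 60 < 64 = 8^2.
Iterate m_{i+1} = d_i*a_i - m_i, d_{i+1} = (60 - m_{i+1}^2)/d_i, a_{i+1} = floor((a_0 + m_{i+1})/d_{i+1}):
  m_1 = 1*7 - 0 = 7, d_1 = (60 - 7^2)/1 = 11/1 = 11, a_1 = floor((7 + 7)/11) = 1.
  m_2 = 11*1 - 7 = 4, d_2 = (60 - 4^2)/11 = 44/11 = 4, a_2 = floor((7 + 4)/4) = 2.
  m_3 = 4*2 - 4 = 4, d_3 = (60 - 4^2)/4 = 44/4 = 11, a_3 = floor((7 + 4)/11) = 1.
  m_4 = 11*1 - 4 = 7, d_4 = (60 - 7^2)/11 = 11/11 = 1, a_4 = floor((7 + 7)/1) = 14.
  m_5 = 1*14 - 7 = 7, d_5 = (60 - 7^2)/1 = 11/1 = 11: (m_5, d_5) = (m_1, d_1) = (7, 11), so from here the quotients repeat a_1, ..., a_4; the period length is 4.
Hence the expansion of sqrt(60) is a_0 = 7 followed by the repeating block 1, 2, 1, 14 (period 4).

[7; (1, 2, 1, 14)]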